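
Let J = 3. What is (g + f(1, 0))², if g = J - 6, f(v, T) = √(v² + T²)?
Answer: 4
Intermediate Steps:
f(v, T) = √(T² + v²)
g = -3 (g = 3 - 6 = -3)
(g + f(1, 0))² = (-3 + √(0² + 1²))² = (-3 + √(0 + 1))² = (-3 + √1)² = (-3 + 1)² = (-2)² = 4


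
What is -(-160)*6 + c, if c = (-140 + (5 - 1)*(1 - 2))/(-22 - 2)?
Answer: 966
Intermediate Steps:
c = 6 (c = (-140 + 4*(-1))/(-24) = (-140 - 4)*(-1/24) = -144*(-1/24) = 6)
-(-160)*6 + c = -(-160)*6 + 6 = -32*(-30) + 6 = 960 + 6 = 966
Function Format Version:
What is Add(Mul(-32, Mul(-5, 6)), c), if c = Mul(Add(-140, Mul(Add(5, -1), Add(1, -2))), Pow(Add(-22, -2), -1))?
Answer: 966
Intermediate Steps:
c = 6 (c = Mul(Add(-140, Mul(4, -1)), Pow(-24, -1)) = Mul(Add(-140, -4), Rational(-1, 24)) = Mul(-144, Rational(-1, 24)) = 6)
Add(Mul(-32, Mul(-5, 6)), c) = Add(Mul(-32, Mul(-5, 6)), 6) = Add(Mul(-32, -30), 6) = Add(960, 6) = 966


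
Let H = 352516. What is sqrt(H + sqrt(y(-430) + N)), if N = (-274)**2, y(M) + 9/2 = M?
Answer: sqrt(1410064 + 18*sqrt(3686))/2 ≈ 593.96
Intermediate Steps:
y(M) = -9/2 + M
N = 75076
sqrt(H + sqrt(y(-430) + N)) = sqrt(352516 + sqrt((-9/2 - 430) + 75076)) = sqrt(352516 + sqrt(-869/2 + 75076)) = sqrt(352516 + sqrt(149283/2)) = sqrt(352516 + 9*sqrt(3686)/2)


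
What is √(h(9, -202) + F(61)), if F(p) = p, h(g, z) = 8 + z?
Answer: I*√133 ≈ 11.533*I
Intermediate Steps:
√(h(9, -202) + F(61)) = √((8 - 202) + 61) = √(-194 + 61) = √(-133) = I*√133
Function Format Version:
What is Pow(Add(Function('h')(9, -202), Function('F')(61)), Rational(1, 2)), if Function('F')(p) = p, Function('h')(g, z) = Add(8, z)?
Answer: Mul(I, Pow(133, Rational(1, 2))) ≈ Mul(11.533, I)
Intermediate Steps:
Pow(Add(Function('h')(9, -202), Function('F')(61)), Rational(1, 2)) = Pow(Add(Add(8, -202), 61), Rational(1, 2)) = Pow(Add(-194, 61), Rational(1, 2)) = Pow(-133, Rational(1, 2)) = Mul(I, Pow(133, Rational(1, 2)))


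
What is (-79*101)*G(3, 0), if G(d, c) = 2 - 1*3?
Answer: 7979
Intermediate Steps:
G(d, c) = -1 (G(d, c) = 2 - 3 = -1)
(-79*101)*G(3, 0) = -79*101*(-1) = -7979*(-1) = 7979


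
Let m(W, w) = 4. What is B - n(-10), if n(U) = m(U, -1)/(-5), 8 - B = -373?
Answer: 1909/5 ≈ 381.80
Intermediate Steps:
B = 381 (B = 8 - 1*(-373) = 8 + 373 = 381)
n(U) = -⅘ (n(U) = 4/(-5) = 4*(-⅕) = -⅘)
B - n(-10) = 381 - 1*(-⅘) = 381 + ⅘ = 1909/5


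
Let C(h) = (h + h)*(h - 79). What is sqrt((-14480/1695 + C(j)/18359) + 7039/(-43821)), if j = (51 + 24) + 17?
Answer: I*sqrt(874728028069692496315)/10101066723 ≈ 2.928*I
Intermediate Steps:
j = 92 (j = 75 + 17 = 92)
C(h) = 2*h*(-79 + h) (C(h) = (2*h)*(-79 + h) = 2*h*(-79 + h))
sqrt((-14480/1695 + C(j)/18359) + 7039/(-43821)) = sqrt((-14480/1695 + (2*92*(-79 + 92))/18359) + 7039/(-43821)) = sqrt((-14480*1/1695 + (2*92*13)*(1/18359)) + 7039*(-1/43821)) = sqrt((-2896/339 + 2392*(1/18359)) - 7039/43821) = sqrt((-2896/339 + 2392/18359) - 7039/43821) = sqrt(-52356776/6223701 - 7039/43821) = sqrt(-779378304145/90909600507) = I*sqrt(874728028069692496315)/10101066723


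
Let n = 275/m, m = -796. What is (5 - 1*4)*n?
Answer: -275/796 ≈ -0.34548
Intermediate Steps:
n = -275/796 (n = 275/(-796) = 275*(-1/796) = -275/796 ≈ -0.34548)
(5 - 1*4)*n = (5 - 1*4)*(-275/796) = (5 - 4)*(-275/796) = 1*(-275/796) = -275/796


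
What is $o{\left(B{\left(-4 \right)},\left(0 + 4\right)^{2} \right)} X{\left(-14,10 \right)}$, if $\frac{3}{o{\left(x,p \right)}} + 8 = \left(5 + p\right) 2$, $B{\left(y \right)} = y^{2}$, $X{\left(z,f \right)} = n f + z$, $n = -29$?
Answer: $- \frac{456}{17} \approx -26.824$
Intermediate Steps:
$X{\left(z,f \right)} = z - 29 f$ ($X{\left(z,f \right)} = - 29 f + z = z - 29 f$)
$o{\left(x,p \right)} = \frac{3}{2 + 2 p}$ ($o{\left(x,p \right)} = \frac{3}{-8 + \left(5 + p\right) 2} = \frac{3}{-8 + \left(10 + 2 p\right)} = \frac{3}{2 + 2 p}$)
$o{\left(B{\left(-4 \right)},\left(0 + 4\right)^{2} \right)} X{\left(-14,10 \right)} = \frac{3}{2 \left(1 + \left(0 + 4\right)^{2}\right)} \left(-14 - 290\right) = \frac{3}{2 \left(1 + 4^{2}\right)} \left(-14 - 290\right) = \frac{3}{2 \left(1 + 16\right)} \left(-304\right) = \frac{3}{2 \cdot 17} \left(-304\right) = \frac{3}{2} \cdot \frac{1}{17} \left(-304\right) = \frac{3}{34} \left(-304\right) = - \frac{456}{17}$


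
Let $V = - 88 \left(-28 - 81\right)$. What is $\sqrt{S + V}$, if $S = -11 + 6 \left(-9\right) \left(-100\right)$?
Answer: $\sqrt{14981} \approx 122.4$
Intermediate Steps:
$V = 9592$ ($V = \left(-88\right) \left(-109\right) = 9592$)
$S = 5389$ ($S = -11 - -5400 = -11 + 5400 = 5389$)
$\sqrt{S + V} = \sqrt{5389 + 9592} = \sqrt{14981}$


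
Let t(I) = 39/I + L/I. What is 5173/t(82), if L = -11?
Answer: 30299/2 ≈ 15150.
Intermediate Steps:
t(I) = 28/I (t(I) = 39/I - 11/I = 28/I)
5173/t(82) = 5173/((28/82)) = 5173/((28*(1/82))) = 5173/(14/41) = 5173*(41/14) = 30299/2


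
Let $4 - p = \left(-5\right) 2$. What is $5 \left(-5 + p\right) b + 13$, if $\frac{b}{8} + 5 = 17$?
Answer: $4333$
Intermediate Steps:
$b = 96$ ($b = -40 + 8 \cdot 17 = -40 + 136 = 96$)
$p = 14$ ($p = 4 - \left(-5\right) 2 = 4 - -10 = 4 + 10 = 14$)
$5 \left(-5 + p\right) b + 13 = 5 \left(-5 + 14\right) 96 + 13 = 5 \cdot 9 \cdot 96 + 13 = 45 \cdot 96 + 13 = 4320 + 13 = 4333$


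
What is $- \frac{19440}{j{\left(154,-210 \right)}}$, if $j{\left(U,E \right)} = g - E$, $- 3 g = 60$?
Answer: $- \frac{1944}{19} \approx -102.32$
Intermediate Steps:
$g = -20$ ($g = \left(- \frac{1}{3}\right) 60 = -20$)
$j{\left(U,E \right)} = -20 - E$
$- \frac{19440}{j{\left(154,-210 \right)}} = - \frac{19440}{-20 - -210} = - \frac{19440}{-20 + 210} = - \frac{19440}{190} = \left(-19440\right) \frac{1}{190} = - \frac{1944}{19}$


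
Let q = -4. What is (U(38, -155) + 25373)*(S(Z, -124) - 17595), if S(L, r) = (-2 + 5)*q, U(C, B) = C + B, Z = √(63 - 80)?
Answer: -444682392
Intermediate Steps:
Z = I*√17 (Z = √(-17) = I*√17 ≈ 4.1231*I)
U(C, B) = B + C
S(L, r) = -12 (S(L, r) = (-2 + 5)*(-4) = 3*(-4) = -12)
(U(38, -155) + 25373)*(S(Z, -124) - 17595) = ((-155 + 38) + 25373)*(-12 - 17595) = (-117 + 25373)*(-17607) = 25256*(-17607) = -444682392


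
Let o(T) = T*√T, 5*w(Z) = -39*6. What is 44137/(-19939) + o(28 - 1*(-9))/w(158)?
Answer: -44137/19939 - 185*√37/234 ≈ -7.0226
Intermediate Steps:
w(Z) = -234/5 (w(Z) = (-39*6)/5 = (⅕)*(-234) = -234/5)
o(T) = T^(3/2)
44137/(-19939) + o(28 - 1*(-9))/w(158) = 44137/(-19939) + (28 - 1*(-9))^(3/2)/(-234/5) = 44137*(-1/19939) + (28 + 9)^(3/2)*(-5/234) = -44137/19939 + 37^(3/2)*(-5/234) = -44137/19939 + (37*√37)*(-5/234) = -44137/19939 - 185*√37/234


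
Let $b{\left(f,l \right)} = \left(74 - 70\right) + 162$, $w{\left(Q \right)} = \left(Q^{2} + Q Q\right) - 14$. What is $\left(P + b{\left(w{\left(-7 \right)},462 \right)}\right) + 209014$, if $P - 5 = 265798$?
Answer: $474983$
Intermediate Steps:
$P = 265803$ ($P = 5 + 265798 = 265803$)
$w{\left(Q \right)} = -14 + 2 Q^{2}$ ($w{\left(Q \right)} = \left(Q^{2} + Q^{2}\right) - 14 = 2 Q^{2} - 14 = -14 + 2 Q^{2}$)
$b{\left(f,l \right)} = 166$ ($b{\left(f,l \right)} = 4 + 162 = 166$)
$\left(P + b{\left(w{\left(-7 \right)},462 \right)}\right) + 209014 = \left(265803 + 166\right) + 209014 = 265969 + 209014 = 474983$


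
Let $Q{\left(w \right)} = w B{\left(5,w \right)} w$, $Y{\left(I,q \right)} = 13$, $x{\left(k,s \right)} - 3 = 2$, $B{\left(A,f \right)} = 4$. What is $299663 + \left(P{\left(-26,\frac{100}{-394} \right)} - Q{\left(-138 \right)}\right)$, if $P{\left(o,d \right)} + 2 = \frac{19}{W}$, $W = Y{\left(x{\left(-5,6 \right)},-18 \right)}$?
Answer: $\frac{2905324}{13} \approx 2.2349 \cdot 10^{5}$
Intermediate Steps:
$x{\left(k,s \right)} = 5$ ($x{\left(k,s \right)} = 3 + 2 = 5$)
$W = 13$
$Q{\left(w \right)} = 4 w^{2}$ ($Q{\left(w \right)} = w 4 w = 4 w w = 4 w^{2}$)
$P{\left(o,d \right)} = - \frac{7}{13}$ ($P{\left(o,d \right)} = -2 + \frac{19}{13} = - \frac{7}{13}$)
$299663 + \left(P{\left(-26,\frac{100}{-394} \right)} - Q{\left(-138 \right)}\right) = 299663 - \left(\frac{7}{13} + 4 \left(-138\right)^{2}\right) = 299663 - \left(\frac{7}{13} + 4 \cdot 19044\right) = 299663 - \frac{990295}{13} = \frac{2905324}{13}$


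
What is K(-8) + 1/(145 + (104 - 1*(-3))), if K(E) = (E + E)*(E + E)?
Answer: 64513/252 ≈ 256.00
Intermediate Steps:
K(E) = 4*E² (K(E) = (2*E)*(2*E) = 4*E²)
K(-8) + 1/(145 + (104 - 1*(-3))) = 4*(-8)² + 1/(145 + (104 - 1*(-3))) = 4*64 + 1/(145 + (104 + 3)) = 256 + 1/(145 + 107) = 256 + 1/252 = 64513/252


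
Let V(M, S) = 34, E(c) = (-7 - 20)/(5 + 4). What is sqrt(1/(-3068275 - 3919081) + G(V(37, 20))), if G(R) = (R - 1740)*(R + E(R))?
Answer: I*sqrt(645515196688682863)/3493678 ≈ 229.97*I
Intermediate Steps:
E(c) = -3 (E(c) = -27/9 = -27*1/9 = -3)
G(R) = (-1740 + R)*(-3 + R) (G(R) = (R - 1740)*(R - 3) = (-1740 + R)*(-3 + R))
sqrt(1/(-3068275 - 3919081) + G(V(37, 20))) = sqrt(1/(-3068275 - 3919081) + (5220 + 34**2 - 1743*34)) = sqrt(1/(-6987356) + (5220 + 1156 - 59262)) = sqrt(-1/6987356 - 52886) = sqrt(-369533309417/6987356) = I*sqrt(645515196688682863)/3493678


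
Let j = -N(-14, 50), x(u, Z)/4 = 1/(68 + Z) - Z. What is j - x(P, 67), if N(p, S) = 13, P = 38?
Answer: 34421/135 ≈ 254.97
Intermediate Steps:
x(u, Z) = -4*Z + 4/(68 + Z) (x(u, Z) = 4*(1/(68 + Z) - Z) = -4*Z + 4/(68 + Z))
j = -13 (j = -1*13 = -13)
j - x(P, 67) = -13 - 4*(1 - 1*67² - 68*67)/(68 + 67) = -13 - 4*(1 - 1*4489 - 4556)/135 = -13 - 4*(1 - 4489 - 4556)/135 = -13 - 4*(-9044)/135 = -13 - 1*(-36176/135) = -13 + 36176/135 = 34421/135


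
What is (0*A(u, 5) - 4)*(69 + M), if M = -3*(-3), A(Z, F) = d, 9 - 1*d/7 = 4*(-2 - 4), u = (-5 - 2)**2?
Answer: -312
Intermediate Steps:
u = 49 (u = (-7)**2 = 49)
d = 231 (d = 63 - 28*(-2 - 4) = 63 - 28*(-6) = 63 - 7*(-24) = 63 + 168 = 231)
A(Z, F) = 231
M = 9
(0*A(u, 5) - 4)*(69 + M) = (0*231 - 4)*(69 + 9) = (0 - 4)*78 = -4*78 = -312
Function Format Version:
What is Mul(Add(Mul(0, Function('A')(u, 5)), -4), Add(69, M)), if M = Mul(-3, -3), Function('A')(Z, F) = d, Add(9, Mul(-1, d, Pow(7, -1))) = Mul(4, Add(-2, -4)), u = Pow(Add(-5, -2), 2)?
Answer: -312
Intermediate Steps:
u = 49 (u = Pow(-7, 2) = 49)
d = 231 (d = Add(63, Mul(-7, Mul(4, Add(-2, -4)))) = Add(63, Mul(-7, Mul(4, -6))) = Add(63, Mul(-7, -24)) = Add(63, 168) = 231)
Function('A')(Z, F) = 231
M = 9
Mul(Add(Mul(0, Function('A')(u, 5)), -4), Add(69, M)) = Mul(Add(Mul(0, 231), -4), Add(69, 9)) = Mul(Add(0, -4), 78) = Mul(-4, 78) = -312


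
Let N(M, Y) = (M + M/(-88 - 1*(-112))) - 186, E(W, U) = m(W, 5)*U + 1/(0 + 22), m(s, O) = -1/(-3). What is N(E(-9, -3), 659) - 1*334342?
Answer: -58877103/176 ≈ -3.3453e+5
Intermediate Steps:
m(s, O) = ⅓ (m(s, O) = -1*(-⅓) = ⅓)
E(W, U) = 1/22 + U/3 (E(W, U) = U/3 + 1/(0 + 22) = U/3 + 1/22 = 1/22 + U/3)
N(M, Y) = -186 + 25*M/24 (N(M, Y) = (M + M/(-88 + 112)) - 186 = (M + M/24) - 186 = 25*M/24 - 186 = -186 + 25*M/24)
N(E(-9, -3), 659) - 1*334342 = (-186 + 25*(1/22 + (⅓)*(-3))/24) - 1*334342 = (-186 + 25*(1/22 - 1)/24) - 334342 = (-186 + (25/24)*(-21/22)) - 334342 = (-186 - 175/176) - 334342 = -32911/176 - 334342 = -58877103/176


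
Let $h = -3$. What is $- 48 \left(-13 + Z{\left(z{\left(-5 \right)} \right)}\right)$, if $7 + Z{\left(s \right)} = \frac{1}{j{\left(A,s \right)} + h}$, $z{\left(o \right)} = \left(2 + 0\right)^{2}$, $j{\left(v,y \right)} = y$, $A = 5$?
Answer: $912$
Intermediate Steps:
$z{\left(o \right)} = 4$ ($z{\left(o \right)} = 2^{2} = 4$)
$Z{\left(s \right)} = -7 + \frac{1}{-3 + s}$ ($Z{\left(s \right)} = -7 + \frac{1}{s - 3} = -7 + \frac{1}{-3 + s}$)
$- 48 \left(-13 + Z{\left(z{\left(-5 \right)} \right)}\right) = - 48 \left(-13 + \frac{22 - 28}{-3 + 4}\right) = - 48 \left(-13 + \frac{22 - 28}{1}\right) = - 48 \left(-13 + 1 \left(-6\right)\right) = - 48 \left(-13 - 6\right) = \left(-48\right) \left(-19\right) = 912$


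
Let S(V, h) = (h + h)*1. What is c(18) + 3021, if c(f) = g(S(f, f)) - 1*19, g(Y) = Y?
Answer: 3038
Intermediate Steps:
S(V, h) = 2*h (S(V, h) = (2*h)*1 = 2*h)
c(f) = -19 + 2*f (c(f) = 2*f - 1*19 = 2*f - 19 = -19 + 2*f)
c(18) + 3021 = (-19 + 2*18) + 3021 = (-19 + 36) + 3021 = 17 + 3021 = 3038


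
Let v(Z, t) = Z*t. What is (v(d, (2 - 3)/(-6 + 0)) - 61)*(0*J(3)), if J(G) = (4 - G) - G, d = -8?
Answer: 0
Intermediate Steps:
J(G) = 4 - 2*G
(v(d, (2 - 3)/(-6 + 0)) - 61)*(0*J(3)) = (-8*(2 - 3)/(-6 + 0) - 61)*(0*(4 - 2*3)) = (-(-8)/(-6) - 61)*(0*(4 - 6)) = (-(-8)*(-1)/6 - 61)*(0*(-2)) = (-8*1/6 - 61)*0 = (-4/3 - 61)*0 = -187/3*0 = 0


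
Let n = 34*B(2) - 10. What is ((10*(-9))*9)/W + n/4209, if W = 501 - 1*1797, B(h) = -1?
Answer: 20693/33672 ≈ 0.61455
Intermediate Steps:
W = -1296 (W = 501 - 1797 = -1296)
n = -44 (n = 34*(-1) - 10 = -34 - 10 = -44)
((10*(-9))*9)/W + n/4209 = ((10*(-9))*9)/(-1296) - 44/4209 = -90*9*(-1/1296) - 44*1/4209 = -810*(-1/1296) - 44/4209 = 5/8 - 44/4209 = 20693/33672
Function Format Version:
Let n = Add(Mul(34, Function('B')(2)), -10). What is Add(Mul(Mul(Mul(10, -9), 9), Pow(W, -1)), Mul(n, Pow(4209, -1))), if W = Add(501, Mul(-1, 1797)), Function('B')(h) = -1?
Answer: Rational(20693, 33672) ≈ 0.61455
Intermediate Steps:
W = -1296 (W = Add(501, -1797) = -1296)
n = -44 (n = Add(Mul(34, -1), -10) = Add(-34, -10) = -44)
Add(Mul(Mul(Mul(10, -9), 9), Pow(W, -1)), Mul(n, Pow(4209, -1))) = Add(Mul(Mul(Mul(10, -9), 9), Pow(-1296, -1)), Mul(-44, Pow(4209, -1))) = Add(Mul(Mul(-90, 9), Rational(-1, 1296)), Mul(-44, Rational(1, 4209))) = Add(Mul(-810, Rational(-1, 1296)), Rational(-44, 4209)) = Add(Rational(5, 8), Rational(-44, 4209)) = Rational(20693, 33672)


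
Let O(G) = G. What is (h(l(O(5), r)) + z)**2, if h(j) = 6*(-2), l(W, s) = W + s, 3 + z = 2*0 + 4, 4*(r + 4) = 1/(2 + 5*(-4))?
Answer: 121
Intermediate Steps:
r = -289/72 (r = -4 + 1/(4*(2 + 5*(-4))) = -4 + 1/(4*(2 - 20)) = -4 + (1/4)/(-18) = -4 + (1/4)*(-1/18) = -4 - 1/72 = -289/72 ≈ -4.0139)
z = 1 (z = -3 + (2*0 + 4) = -3 + (0 + 4) = -3 + 4 = 1)
h(j) = -12
(h(l(O(5), r)) + z)**2 = (-12 + 1)**2 = (-11)**2 = 121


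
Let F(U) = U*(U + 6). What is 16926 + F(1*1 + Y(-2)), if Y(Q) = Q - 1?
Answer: 16918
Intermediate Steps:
Y(Q) = -1 + Q
F(U) = U*(6 + U)
16926 + F(1*1 + Y(-2)) = 16926 + (1*1 + (-1 - 2))*(6 + (1*1 + (-1 - 2))) = 16926 + (1 - 3)*(6 + (1 - 3)) = 16926 - 2*(6 - 2) = 16926 - 2*4 = 16926 - 8 = 16918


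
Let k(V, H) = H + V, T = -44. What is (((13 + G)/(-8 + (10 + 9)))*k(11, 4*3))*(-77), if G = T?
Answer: 4991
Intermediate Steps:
G = -44
(((13 + G)/(-8 + (10 + 9)))*k(11, 4*3))*(-77) = (((13 - 44)/(-8 + (10 + 9)))*(4*3 + 11))*(-77) = ((-31/(-8 + 19))*(12 + 11))*(-77) = (-31/11*23)*(-77) = (-31*1/11*23)*(-77) = -31/11*23*(-77) = -713/11*(-77) = 4991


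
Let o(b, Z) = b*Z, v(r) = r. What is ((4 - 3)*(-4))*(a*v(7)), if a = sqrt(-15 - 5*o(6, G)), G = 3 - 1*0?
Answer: -28*I*sqrt(105) ≈ -286.91*I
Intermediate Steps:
G = 3 (G = 3 + 0 = 3)
o(b, Z) = Z*b
a = I*sqrt(105) (a = sqrt(-15 - 15*6) = sqrt(-15 - 5*18) = sqrt(-15 - 90) = sqrt(-105) = I*sqrt(105) ≈ 10.247*I)
((4 - 3)*(-4))*(a*v(7)) = ((4 - 3)*(-4))*((I*sqrt(105))*7) = (1*(-4))*(7*I*sqrt(105)) = -28*I*sqrt(105)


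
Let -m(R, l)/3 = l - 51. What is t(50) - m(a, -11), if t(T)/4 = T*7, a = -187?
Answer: 1214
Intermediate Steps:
t(T) = 28*T (t(T) = 4*(T*7) = 4*(7*T) = 28*T)
m(R, l) = 153 - 3*l (m(R, l) = -3*(l - 51) = -3*(-51 + l) = 153 - 3*l)
t(50) - m(a, -11) = 28*50 - (153 - 3*(-11)) = 1400 - (153 + 33) = 1400 - 1*186 = 1400 - 186 = 1214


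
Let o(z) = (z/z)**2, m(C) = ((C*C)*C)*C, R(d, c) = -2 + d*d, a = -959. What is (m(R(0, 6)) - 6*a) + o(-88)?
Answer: 5771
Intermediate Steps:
R(d, c) = -2 + d**2
m(C) = C**4 (m(C) = (C**2*C)*C = C**3*C = C**4)
o(z) = 1 (o(z) = 1**2 = 1)
(m(R(0, 6)) - 6*a) + o(-88) = ((-2 + 0**2)**4 - 6*(-959)) + 1 = ((-2 + 0)**4 + 5754) + 1 = ((-2)**4 + 5754) + 1 = (16 + 5754) + 1 = 5770 + 1 = 5771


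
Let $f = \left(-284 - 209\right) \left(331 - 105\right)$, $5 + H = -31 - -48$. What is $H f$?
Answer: $-1337016$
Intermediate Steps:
$H = 12$ ($H = -5 - -17 = -5 + \left(-31 + 48\right) = -5 + 17 = 12$)
$f = -111418$ ($f = \left(-493\right) 226 = -111418$)
$H f = 12 \left(-111418\right) = -1337016$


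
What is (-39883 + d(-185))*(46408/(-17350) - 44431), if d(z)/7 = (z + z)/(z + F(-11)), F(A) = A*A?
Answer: 491449181451969/277600 ≈ 1.7704e+9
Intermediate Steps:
F(A) = A²
d(z) = 14*z/(121 + z) (d(z) = 7*((z + z)/(z + (-11)²)) = 7*((2*z)/(z + 121)) = 7*((2*z)/(121 + z)) = 7*(2*z/(121 + z)) = 14*z/(121 + z))
(-39883 + d(-185))*(46408/(-17350) - 44431) = (-39883 + 14*(-185)/(121 - 185))*(46408/(-17350) - 44431) = (-39883 + 14*(-185)/(-64))*(46408*(-1/17350) - 44431) = (-39883 + 14*(-185)*(-1/64))*(-23204/8675 - 44431) = (-39883 + 1295/32)*(-385462129/8675) = -1274961/32*(-385462129/8675) = 491449181451969/277600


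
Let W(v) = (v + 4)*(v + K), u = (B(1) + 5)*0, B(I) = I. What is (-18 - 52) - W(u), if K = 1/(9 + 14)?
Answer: -1614/23 ≈ -70.174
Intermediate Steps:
K = 1/23 ≈ 0.043478
u = 0 (u = (1 + 5)*0 = 6*0 = 0)
W(v) = (4 + v)*(1/23 + v) (W(v) = (v + 4)*(v + 1/23) = (4 + v)*(1/23 + v))
(-18 - 52) - W(u) = (-18 - 52) - (4/23 + 0**2 + (93/23)*0) = -70 - (4/23 + 0 + 0) = -70 - 1*4/23 = -70 - 4/23 = -1614/23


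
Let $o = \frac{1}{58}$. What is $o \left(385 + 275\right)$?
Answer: $\frac{330}{29} \approx 11.379$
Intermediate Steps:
$o = \frac{1}{58} \approx 0.017241$
$o \left(385 + 275\right) = \frac{385 + 275}{58} = \frac{1}{58} \cdot 660 = \frac{330}{29}$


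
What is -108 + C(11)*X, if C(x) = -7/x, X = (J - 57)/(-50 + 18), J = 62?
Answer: -37981/352 ≈ -107.90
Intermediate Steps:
X = -5/32 (X = (62 - 57)/(-50 + 18) = 5/(-32) = 5*(-1/32) = -5/32 ≈ -0.15625)
-108 + C(11)*X = -108 - 7/11*(-5/32) = -108 + 35/352 = -37981/352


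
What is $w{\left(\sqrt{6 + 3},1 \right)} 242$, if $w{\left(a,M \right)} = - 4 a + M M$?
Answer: $-2662$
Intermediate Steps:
$w{\left(a,M \right)} = M^{2} - 4 a$ ($w{\left(a,M \right)} = - 4 a + M^{2} = M^{2} - 4 a$)
$w{\left(\sqrt{6 + 3},1 \right)} 242 = \left(1^{2} - 4 \sqrt{6 + 3}\right) 242 = \left(1 - 4 \sqrt{9}\right) 242 = \left(1 - 12\right) 242 = \left(-11\right) 242 = -2662$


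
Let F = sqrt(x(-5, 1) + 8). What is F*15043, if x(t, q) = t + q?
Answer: 30086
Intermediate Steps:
x(t, q) = q + t
F = 2 (F = sqrt((1 - 5) + 8) = sqrt(-4 + 8) = sqrt(4) = 2)
F*15043 = 2*15043 = 30086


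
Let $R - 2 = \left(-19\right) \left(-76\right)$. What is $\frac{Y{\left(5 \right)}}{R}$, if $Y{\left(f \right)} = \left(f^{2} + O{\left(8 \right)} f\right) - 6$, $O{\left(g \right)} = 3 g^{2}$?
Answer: $\frac{979}{1446} \approx 0.67704$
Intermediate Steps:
$R = 1446$ ($R = 2 - -1444 = 2 + 1444 = 1446$)
$Y{\left(f \right)} = -6 + f^{2} + 192 f$ ($Y{\left(f \right)} = \left(f^{2} + 3 \cdot 8^{2} f\right) - 6 = \left(f^{2} + 3 \cdot 64 f\right) - 6 = \left(f^{2} + 192 f\right) - 6 = -6 + f^{2} + 192 f$)
$\frac{Y{\left(5 \right)}}{R} = \frac{-6 + 5^{2} + 192 \cdot 5}{1446} = \left(-6 + 25 + 960\right) \frac{1}{1446} = 979 \cdot \frac{1}{1446} = \frac{979}{1446}$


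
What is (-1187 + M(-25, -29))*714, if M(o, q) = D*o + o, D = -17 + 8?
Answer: -704718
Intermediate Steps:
D = -9
M(o, q) = -8*o (M(o, q) = -9*o + o = -8*o)
(-1187 + M(-25, -29))*714 = (-1187 - 8*(-25))*714 = (-1187 + 200)*714 = -987*714 = -704718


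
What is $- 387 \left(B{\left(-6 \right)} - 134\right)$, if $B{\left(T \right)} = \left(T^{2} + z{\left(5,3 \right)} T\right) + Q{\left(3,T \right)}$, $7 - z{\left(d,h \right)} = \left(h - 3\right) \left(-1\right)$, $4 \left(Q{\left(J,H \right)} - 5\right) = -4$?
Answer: $52632$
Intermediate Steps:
$Q{\left(J,H \right)} = 4$ ($Q{\left(J,H \right)} = 5 + \frac{1}{4} \left(-4\right) = 5 - 1 = 4$)
$z{\left(d,h \right)} = 4 + h$ ($z{\left(d,h \right)} = 7 - \left(h - 3\right) \left(-1\right) = 7 - \left(-3 + h\right) \left(-1\right) = 7 - \left(3 - h\right) = 7 + \left(-3 + h\right) = 4 + h$)
$B{\left(T \right)} = 4 + T^{2} + 7 T$ ($B{\left(T \right)} = \left(T^{2} + \left(4 + 3\right) T\right) + 4 = \left(T^{2} + 7 T\right) + 4 = 4 + T^{2} + 7 T$)
$- 387 \left(B{\left(-6 \right)} - 134\right) = - 387 \left(\left(4 + \left(-6\right)^{2} + 7 \left(-6\right)\right) - 134\right) = - 387 \left(\left(4 + 36 - 42\right) - 134\right) = - 387 \left(-2 - 134\right) = \left(-387\right) \left(-136\right) = 52632$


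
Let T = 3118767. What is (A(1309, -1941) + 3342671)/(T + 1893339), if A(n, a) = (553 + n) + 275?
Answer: 557468/835351 ≈ 0.66735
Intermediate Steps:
A(n, a) = 828 + n
(A(1309, -1941) + 3342671)/(T + 1893339) = ((828 + 1309) + 3342671)/(3118767 + 1893339) = (2137 + 3342671)/5012106 = 3344808*(1/5012106) = 557468/835351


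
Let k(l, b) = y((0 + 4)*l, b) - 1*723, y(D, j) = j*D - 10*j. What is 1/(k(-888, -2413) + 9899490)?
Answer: 1/18493873 ≈ 5.4072e-8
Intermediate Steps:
y(D, j) = -10*j + D*j (y(D, j) = D*j - 10*j = -10*j + D*j)
k(l, b) = -723 + b*(-10 + 4*l) (k(l, b) = b*(-10 + (0 + 4)*l) - 1*723 = b*(-10 + 4*l) - 723 = -723 + b*(-10 + 4*l))
1/(k(-888, -2413) + 9899490) = 1/((-723 + 2*(-2413)*(-5 + 2*(-888))) + 9899490) = 1/((-723 + 2*(-2413)*(-5 - 1776)) + 9899490) = 1/((-723 + 2*(-2413)*(-1781)) + 9899490) = 1/((-723 + 8595106) + 9899490) = 1/(8594383 + 9899490) = 1/18493873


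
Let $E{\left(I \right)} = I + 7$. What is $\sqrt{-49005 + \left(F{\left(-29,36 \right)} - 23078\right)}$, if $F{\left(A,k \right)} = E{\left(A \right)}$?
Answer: $i \sqrt{72105} \approx 268.52 i$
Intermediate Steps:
$E{\left(I \right)} = 7 + I$
$F{\left(A,k \right)} = 7 + A$
$\sqrt{-49005 + \left(F{\left(-29,36 \right)} - 23078\right)} = \sqrt{-49005 + \left(\left(7 - 29\right) - 23078\right)} = \sqrt{-49005 - 23100} = \sqrt{-72105} = i \sqrt{72105}$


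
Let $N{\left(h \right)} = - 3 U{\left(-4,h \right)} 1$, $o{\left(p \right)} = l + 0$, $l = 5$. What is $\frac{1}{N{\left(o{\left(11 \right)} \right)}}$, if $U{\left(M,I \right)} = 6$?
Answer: $- \frac{1}{18} \approx -0.055556$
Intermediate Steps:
$o{\left(p \right)} = 5$ ($o{\left(p \right)} = 5 + 0 = 5$)
$N{\left(h \right)} = -18$ ($N{\left(h \right)} = \left(-3\right) 6 \cdot 1 = \left(-18\right) 1 = -18$)
$\frac{1}{N{\left(o{\left(11 \right)} \right)}} = \frac{1}{-18} = - \frac{1}{18}$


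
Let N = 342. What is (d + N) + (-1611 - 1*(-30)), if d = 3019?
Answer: 1780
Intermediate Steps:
(d + N) + (-1611 - 1*(-30)) = (3019 + 342) + (-1611 - 1*(-30)) = 3361 + (-1611 + 30) = 3361 - 1581 = 1780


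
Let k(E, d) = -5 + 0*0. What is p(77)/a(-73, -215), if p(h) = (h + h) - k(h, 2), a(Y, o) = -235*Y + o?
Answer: 159/16940 ≈ 0.0093861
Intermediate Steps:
k(E, d) = -5 (k(E, d) = -5 + 0 = -5)
a(Y, o) = o - 235*Y
p(h) = 5 + 2*h (p(h) = (h + h) - 1*(-5) = 2*h + 5 = 5 + 2*h)
p(77)/a(-73, -215) = (5 + 2*77)/(-215 - 235*(-73)) = (5 + 154)/(-215 + 17155) = 159/16940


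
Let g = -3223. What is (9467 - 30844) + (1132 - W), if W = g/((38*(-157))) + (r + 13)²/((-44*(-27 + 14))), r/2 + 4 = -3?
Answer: -34544482381/1706276 ≈ -20246.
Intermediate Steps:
r = -14 (r = -8 + 2*(-3) = -8 - 6 = -14)
W = 924761/1706276 (W = -3223/(38*(-157)) + (-14 + 13)²/((-44*(-27 + 14))) = -3223/(-5966) + (-1)²/((-44*(-13))) = -3223*(-1/5966) + 1/572 = 3223/5966 + 1*(1/572) = 3223/5966 + 1/572 = 924761/1706276 ≈ 0.54198)
(9467 - 30844) + (1132 - W) = (9467 - 30844) + (1132 - 1*924761/1706276) = -21377 + (1132 - 924761/1706276) = -21377 + 1930579671/1706276 = -34544482381/1706276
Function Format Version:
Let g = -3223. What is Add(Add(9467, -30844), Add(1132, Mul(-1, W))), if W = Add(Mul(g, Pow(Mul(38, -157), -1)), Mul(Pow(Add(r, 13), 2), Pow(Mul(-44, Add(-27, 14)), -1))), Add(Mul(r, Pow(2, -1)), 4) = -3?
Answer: Rational(-34544482381, 1706276) ≈ -20246.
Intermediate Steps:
r = -14 (r = Add(-8, Mul(2, -3)) = Add(-8, -6) = -14)
W = Rational(924761, 1706276) (W = Add(Mul(-3223, Pow(Mul(38, -157), -1)), Mul(Pow(Add(-14, 13), 2), Pow(Mul(-44, Add(-27, 14)), -1))) = Add(Mul(-3223, Pow(-5966, -1)), Mul(Pow(-1, 2), Pow(Mul(-44, -13), -1))) = Add(Mul(-3223, Rational(-1, 5966)), Mul(1, Pow(572, -1))) = Add(Rational(3223, 5966), Mul(1, Rational(1, 572))) = Add(Rational(3223, 5966), Rational(1, 572)) = Rational(924761, 1706276) ≈ 0.54198)
Add(Add(9467, -30844), Add(1132, Mul(-1, W))) = Add(Add(9467, -30844), Add(1132, Mul(-1, Rational(924761, 1706276)))) = Add(-21377, Add(1132, Rational(-924761, 1706276))) = Add(-21377, Rational(1930579671, 1706276)) = Rational(-34544482381, 1706276)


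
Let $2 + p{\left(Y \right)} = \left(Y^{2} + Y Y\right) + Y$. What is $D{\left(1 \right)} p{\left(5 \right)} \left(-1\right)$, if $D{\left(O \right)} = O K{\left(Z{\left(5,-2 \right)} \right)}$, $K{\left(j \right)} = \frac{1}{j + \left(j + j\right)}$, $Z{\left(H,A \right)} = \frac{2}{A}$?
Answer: $\frac{53}{3} \approx 17.667$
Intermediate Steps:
$p{\left(Y \right)} = -2 + Y + 2 Y^{2}$ ($p{\left(Y \right)} = -2 + \left(\left(Y^{2} + Y Y\right) + Y\right) = -2 + \left(\left(Y^{2} + Y^{2}\right) + Y\right) = -2 + \left(2 Y^{2} + Y\right) = -2 + \left(Y + 2 Y^{2}\right) = -2 + Y + 2 Y^{2}$)
$K{\left(j \right)} = \frac{1}{3 j}$ ($K{\left(j \right)} = \frac{1}{j + 2 j} = \frac{1}{3 j}$)
$D{\left(O \right)} = - \frac{O}{3}$ ($D{\left(O \right)} = O \frac{1}{3 \frac{2}{-2}} = O \frac{1}{3 \cdot 2 \left(- \frac{1}{2}\right)} = O \frac{1}{3 \left(-1\right)} = O \frac{1}{3} \left(-1\right) = O \left(- \frac{1}{3}\right) = - \frac{O}{3}$)
$D{\left(1 \right)} p{\left(5 \right)} \left(-1\right) = \left(- \frac{1}{3}\right) 1 \left(-2 + 5 + 2 \cdot 5^{2}\right) \left(-1\right) = - \frac{-2 + 5 + 2 \cdot 25}{3} \left(-1\right) = - \frac{-2 + 5 + 50}{3} \left(-1\right) = \left(- \frac{1}{3}\right) 53 \left(-1\right) = \left(- \frac{53}{3}\right) \left(-1\right) = \frac{53}{3}$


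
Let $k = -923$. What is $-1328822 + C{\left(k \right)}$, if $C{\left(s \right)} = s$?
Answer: $-1329745$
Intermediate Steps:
$-1328822 + C{\left(k \right)} = -1328822 - 923 = -1329745$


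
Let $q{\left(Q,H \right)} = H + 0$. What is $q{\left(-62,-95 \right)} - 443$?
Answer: $-538$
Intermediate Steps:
$q{\left(Q,H \right)} = H$
$q{\left(-62,-95 \right)} - 443 = -95 - 443 = -538$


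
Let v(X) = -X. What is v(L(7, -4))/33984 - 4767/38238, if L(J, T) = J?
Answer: -27044899/216580032 ≈ -0.12487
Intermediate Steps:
v(L(7, -4))/33984 - 4767/38238 = -1*7/33984 - 4767/38238 = -7*1/33984 - 4767*1/38238 = -7/33984 - 1589/12746 = -27044899/216580032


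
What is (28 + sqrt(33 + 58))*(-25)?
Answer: -700 - 25*sqrt(91) ≈ -938.48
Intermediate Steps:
(28 + sqrt(33 + 58))*(-25) = (28 + sqrt(91))*(-25) = -700 - 25*sqrt(91)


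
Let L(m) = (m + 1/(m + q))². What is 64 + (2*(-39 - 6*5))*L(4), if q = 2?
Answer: -13991/6 ≈ -2331.8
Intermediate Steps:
L(m) = (m + 1/(2 + m))² (L(m) = (m + 1/(m + 2))² = (m + 1/(2 + m))²)
64 + (2*(-39 - 6*5))*L(4) = 64 + (2*(-39 - 6*5))*((1 + 4² + 2*4)²/(2 + 4)²) = 64 + (2*(-39 - 1*30))*((1 + 16 + 8)²/6²) = 64 + (2*(-39 - 30))*((1/36)*25²) = 64 + (2*(-69))*((1/36)*625) = 64 - 138*625/36 = 64 - 14375/6 = -13991/6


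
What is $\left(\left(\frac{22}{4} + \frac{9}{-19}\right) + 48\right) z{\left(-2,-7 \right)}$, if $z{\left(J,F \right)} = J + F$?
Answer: $- \frac{18135}{38} \approx -477.24$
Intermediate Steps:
$z{\left(J,F \right)} = F + J$
$\left(\left(\frac{22}{4} + \frac{9}{-19}\right) + 48\right) z{\left(-2,-7 \right)} = \left(\left(\frac{22}{4} + \frac{9}{-19}\right) + 48\right) \left(-7 - 2\right) = \left(\left(22 \cdot \frac{1}{4} + 9 \left(- \frac{1}{19}\right)\right) + 48\right) \left(-9\right) = \left(\left(\frac{11}{2} - \frac{9}{19}\right) + 48\right) \left(-9\right) = \left(\frac{191}{38} + 48\right) \left(-9\right) = \frac{2015}{38} \left(-9\right) = - \frac{18135}{38}$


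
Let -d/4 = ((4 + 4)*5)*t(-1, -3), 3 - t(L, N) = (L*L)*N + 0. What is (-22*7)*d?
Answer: 147840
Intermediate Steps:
t(L, N) = 3 - N*L² (t(L, N) = 3 - ((L*L)*N + 0) = 3 - (L²*N + 0) = 3 - (N*L² + 0) = 3 - N*L²)
d = -960 (d = -4*(4 + 4)*5*(3 - 1*(-3)*(-1)²) = -4*8*5*(3 - 1*(-3)*1) = -160*(3 + 3) = -160*6 = -4*240 = -960)
(-22*7)*d = -22*7*(-960) = -154*(-960) = 147840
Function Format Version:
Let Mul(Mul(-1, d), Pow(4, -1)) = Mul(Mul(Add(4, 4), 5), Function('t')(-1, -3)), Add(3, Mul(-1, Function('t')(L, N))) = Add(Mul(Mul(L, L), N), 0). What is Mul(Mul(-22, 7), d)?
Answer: 147840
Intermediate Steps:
Function('t')(L, N) = Add(3, Mul(-1, N, Pow(L, 2))) (Function('t')(L, N) = Add(3, Mul(-1, Add(Mul(Mul(L, L), N), 0))) = Add(3, Mul(-1, Add(Mul(Pow(L, 2), N), 0))) = Add(3, Mul(-1, Add(Mul(N, Pow(L, 2)), 0))) = Add(3, Mul(-1, Mul(N, Pow(L, 2)))) = Add(3, Mul(-1, N, Pow(L, 2))))
d = -960 (d = Mul(-4, Mul(Mul(Add(4, 4), 5), Add(3, Mul(-1, -3, Pow(-1, 2))))) = Mul(-4, Mul(Mul(8, 5), Add(3, Mul(-1, -3, 1)))) = Mul(-4, Mul(40, Add(3, 3))) = Mul(-4, Mul(40, 6)) = Mul(-4, 240) = -960)
Mul(Mul(-22, 7), d) = Mul(Mul(-22, 7), -960) = Mul(-154, -960) = 147840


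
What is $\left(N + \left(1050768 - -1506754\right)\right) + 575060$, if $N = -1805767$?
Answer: $1326815$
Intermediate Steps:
$\left(N + \left(1050768 - -1506754\right)\right) + 575060 = \left(-1805767 + \left(1050768 - -1506754\right)\right) + 575060 = \left(-1805767 + \left(1050768 + 1506754\right)\right) + 575060 = \left(-1805767 + 2557522\right) + 575060 = 751755 + 575060 = 1326815$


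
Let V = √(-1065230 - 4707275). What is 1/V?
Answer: -I*√5772505/5772505 ≈ -0.00041622*I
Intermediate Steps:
V = I*√5772505 (V = √(-5772505) = I*√5772505 ≈ 2402.6*I)
1/V = 1/(I*√5772505) = -I*√5772505/5772505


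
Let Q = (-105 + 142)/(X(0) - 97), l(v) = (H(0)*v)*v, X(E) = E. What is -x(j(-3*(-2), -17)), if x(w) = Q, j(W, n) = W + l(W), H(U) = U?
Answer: 37/97 ≈ 0.38144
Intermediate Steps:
l(v) = 0 (l(v) = (0*v)*v = 0*v = 0)
j(W, n) = W (j(W, n) = W + 0 = W)
Q = -37/97 (Q = (-105 + 142)/(0 - 97) = 37/(-97) = 37*(-1/97) = -37/97 ≈ -0.38144)
x(w) = -37/97
-x(j(-3*(-2), -17)) = -1*(-37/97) = 37/97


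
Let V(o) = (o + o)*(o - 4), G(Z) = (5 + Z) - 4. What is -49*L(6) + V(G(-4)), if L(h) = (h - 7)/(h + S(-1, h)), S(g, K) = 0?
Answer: 301/6 ≈ 50.167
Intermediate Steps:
G(Z) = 1 + Z
V(o) = 2*o*(-4 + o) (V(o) = (2*o)*(-4 + o) = 2*o*(-4 + o))
L(h) = (-7 + h)/h (L(h) = (h - 7)/(h + 0) = (-7 + h)/h)
-49*L(6) + V(G(-4)) = -49*(-7 + 6)/6 + 2*(1 - 4)*(-4 + (1 - 4)) = -49*(-1)/6 + 2*(-3)*(-4 - 3) = -49*(-⅙) + 2*(-3)*(-7) = 49/6 + 42 = 301/6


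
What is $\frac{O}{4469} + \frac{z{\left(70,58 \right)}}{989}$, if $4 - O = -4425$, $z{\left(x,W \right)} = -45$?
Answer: $\frac{4179176}{4419841} \approx 0.94555$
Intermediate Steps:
$O = 4429$ ($O = 4 - -4425 = 4 + 4425 = 4429$)
$\frac{O}{4469} + \frac{z{\left(70,58 \right)}}{989} = \frac{4429}{4469} - \frac{45}{989} = \frac{4179176}{4419841}$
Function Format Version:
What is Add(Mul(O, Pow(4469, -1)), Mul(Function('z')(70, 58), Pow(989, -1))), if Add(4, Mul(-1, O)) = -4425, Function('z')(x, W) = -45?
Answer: Rational(4179176, 4419841) ≈ 0.94555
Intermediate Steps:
O = 4429 (O = Add(4, Mul(-1, -4425)) = Add(4, 4425) = 4429)
Add(Mul(O, Pow(4469, -1)), Mul(Function('z')(70, 58), Pow(989, -1))) = Add(Mul(4429, Pow(4469, -1)), Mul(-45, Pow(989, -1))) = Add(Mul(4429, Rational(1, 4469)), Mul(-45, Rational(1, 989))) = Add(Rational(4429, 4469), Rational(-45, 989)) = Rational(4179176, 4419841)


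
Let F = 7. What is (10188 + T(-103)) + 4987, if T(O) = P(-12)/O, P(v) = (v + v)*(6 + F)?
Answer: 1563337/103 ≈ 15178.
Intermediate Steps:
P(v) = 26*v (P(v) = (v + v)*(6 + 7) = (2*v)*13 = 26*v)
T(O) = -312/O (T(O) = (26*(-12))/O = -312/O)
(10188 + T(-103)) + 4987 = (10188 - 312/(-103)) + 4987 = (10188 - 312*(-1/103)) + 4987 = (10188 + 312/103) + 4987 = 1049676/103 + 4987 = 1563337/103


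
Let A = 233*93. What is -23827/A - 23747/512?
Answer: -526773167/11094528 ≈ -47.480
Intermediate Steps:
A = 21669
-23827/A - 23747/512 = -23827/21669 - 23747/512 = -526773167/11094528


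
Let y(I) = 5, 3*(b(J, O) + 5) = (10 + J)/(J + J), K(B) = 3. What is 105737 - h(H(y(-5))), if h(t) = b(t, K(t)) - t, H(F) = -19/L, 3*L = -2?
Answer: 18086717/171 ≈ 1.0577e+5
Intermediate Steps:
b(J, O) = -5 + (10 + J)/(6*J) (b(J, O) = -5 + ((10 + J)/(J + J))/3 = -5 + ((10 + J)/((2*J)))/3 = -5 + ((10 + J)*(1/(2*J)))/3 = -5 + ((10 + J)/(2*J))/3 = -5 + (10 + J)/(6*J))
L = -⅔ (L = (⅓)*(-2) = -⅔ ≈ -0.66667)
H(F) = 57/2 (H(F) = -19/(-⅔) = -19*(-3/2) = 57/2)
h(t) = -t + (10 - 29*t)/(6*t) (h(t) = (10 - 29*t)/(6*t) - t = -t + (10 - 29*t)/(6*t))
105737 - h(H(y(-5))) = 105737 - (-29/6 - 1*57/2 + 5/(3*(57/2))) = 105737 - (-29/6 - 57/2 + (5/3)*(2/57)) = 105737 - (-29/6 - 57/2 + 10/171) = 105737 - 1*(-5690/171) = 105737 + 5690/171 = 18086717/171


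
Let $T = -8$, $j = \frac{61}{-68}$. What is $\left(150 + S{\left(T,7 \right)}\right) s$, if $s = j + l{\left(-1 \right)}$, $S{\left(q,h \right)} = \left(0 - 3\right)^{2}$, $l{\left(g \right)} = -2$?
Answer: $- \frac{31323}{68} \approx -460.63$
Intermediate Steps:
$j = - \frac{61}{68}$ ($j = 61 \left(- \frac{1}{68}\right) = - \frac{61}{68} \approx -0.89706$)
$S{\left(q,h \right)} = 9$ ($S{\left(q,h \right)} = \left(0 - 3\right)^{2} = \left(-3\right)^{2} = 9$)
$s = - \frac{197}{68}$ ($s = - \frac{61}{68} - 2 = - \frac{197}{68} \approx -2.8971$)
$\left(150 + S{\left(T,7 \right)}\right) s = \left(150 + 9\right) \left(- \frac{197}{68}\right) = 159 \left(- \frac{197}{68}\right) = - \frac{31323}{68}$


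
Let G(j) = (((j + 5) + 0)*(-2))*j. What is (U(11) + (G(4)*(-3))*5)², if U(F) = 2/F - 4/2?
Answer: 140659600/121 ≈ 1.1625e+6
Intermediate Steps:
G(j) = j*(-10 - 2*j) (G(j) = (((5 + j) + 0)*(-2))*j = ((5 + j)*(-2))*j = (-10 - 2*j)*j = j*(-10 - 2*j))
U(F) = -2 + 2/F (U(F) = 2/F - 4*½ = 2/F - 2 = -2 + 2/F)
(U(11) + (G(4)*(-3))*5)² = ((-2 + 2/11) + (-2*4*(5 + 4)*(-3))*5)² = ((-2 + 2*(1/11)) + (-2*4*9*(-3))*5)² = ((-2 + 2/11) - 72*(-3)*5)² = (-20/11 + 216*5)² = (-20/11 + 1080)² = (11860/11)² = 140659600/121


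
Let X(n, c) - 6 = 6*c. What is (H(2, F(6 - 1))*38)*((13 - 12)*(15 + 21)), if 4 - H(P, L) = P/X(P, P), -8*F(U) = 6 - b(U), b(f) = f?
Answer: 5320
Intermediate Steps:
X(n, c) = 6 + 6*c
F(U) = -¾ + U/8 (F(U) = -(6 - U)/8 = -¾ + U/8)
H(P, L) = 4 - P/(6 + 6*P)
(H(2, F(6 - 1))*38)*((13 - 12)*(15 + 21)) = (((24 + 23*2)/(6*(1 + 2)))*38)*((13 - 12)*(15 + 21)) = (((⅙)*(24 + 46)/3)*38)*(1*36) = (((⅙)*(⅓)*70)*38)*36 = ((35/9)*38)*36 = (1330/9)*36 = 5320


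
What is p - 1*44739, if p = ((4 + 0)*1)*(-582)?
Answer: -47067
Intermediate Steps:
p = -2328 (p = (4*1)*(-582) = 4*(-582) = -2328)
p - 1*44739 = -2328 - 1*44739 = -2328 - 44739 = -47067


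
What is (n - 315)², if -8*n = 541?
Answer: 9369721/64 ≈ 1.4640e+5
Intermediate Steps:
n = -541/8 (n = -⅛*541 = -541/8 ≈ -67.625)
(n - 315)² = (-541/8 - 315)² = (-3061/8)² = 9369721/64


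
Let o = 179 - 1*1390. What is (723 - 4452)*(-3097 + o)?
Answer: 16064532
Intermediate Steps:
o = -1211 (o = 179 - 1390 = -1211)
(723 - 4452)*(-3097 + o) = (723 - 4452)*(-3097 - 1211) = -3729*(-4308) = 16064532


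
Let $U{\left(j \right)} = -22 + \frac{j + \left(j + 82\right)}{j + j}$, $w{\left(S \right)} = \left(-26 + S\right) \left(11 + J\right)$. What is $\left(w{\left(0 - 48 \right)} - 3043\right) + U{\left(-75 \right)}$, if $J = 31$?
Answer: $- \frac{462941}{75} \approx -6172.5$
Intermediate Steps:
$w{\left(S \right)} = -1092 + 42 S$ ($w{\left(S \right)} = \left(-26 + S\right) \left(11 + 31\right) = \left(-26 + S\right) 42 = -1092 + 42 S$)
$U{\left(j \right)} = -22 + \frac{82 + 2 j}{2 j}$ ($U{\left(j \right)} = -22 + \frac{j + \left(82 + j\right)}{2 j} = -22 + \left(82 + 2 j\right) \frac{1}{2 j} = -22 + \frac{82 + 2 j}{2 j}$)
$\left(w{\left(0 - 48 \right)} - 3043\right) + U{\left(-75 \right)} = \left(\left(-1092 + 42 \left(0 - 48\right)\right) - 3043\right) - \left(21 - \frac{41}{-75}\right) = \left(\left(-1092 + 42 \left(0 - 48\right)\right) - 3043\right) + \left(-21 + 41 \left(- \frac{1}{75}\right)\right) = \left(\left(-1092 + 42 \left(-48\right)\right) - 3043\right) - \frac{1616}{75} = \left(\left(-1092 - 2016\right) - 3043\right) - \frac{1616}{75} = \left(-3108 - 3043\right) - \frac{1616}{75} = -6151 - \frac{1616}{75} = - \frac{462941}{75}$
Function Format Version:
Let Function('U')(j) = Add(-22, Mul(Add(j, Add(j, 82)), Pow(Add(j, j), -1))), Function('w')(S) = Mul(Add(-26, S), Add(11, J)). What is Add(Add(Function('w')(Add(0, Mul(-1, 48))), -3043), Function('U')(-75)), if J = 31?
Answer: Rational(-462941, 75) ≈ -6172.5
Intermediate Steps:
Function('w')(S) = Add(-1092, Mul(42, S)) (Function('w')(S) = Mul(Add(-26, S), Add(11, 31)) = Mul(Add(-26, S), 42) = Add(-1092, Mul(42, S)))
Function('U')(j) = Add(-22, Mul(Rational(1, 2), Pow(j, -1), Add(82, Mul(2, j)))) (Function('U')(j) = Add(-22, Mul(Add(j, Add(82, j)), Pow(Mul(2, j), -1))) = Add(-22, Mul(Add(82, Mul(2, j)), Mul(Rational(1, 2), Pow(j, -1)))) = Add(-22, Mul(Rational(1, 2), Pow(j, -1), Add(82, Mul(2, j)))))
Add(Add(Function('w')(Add(0, Mul(-1, 48))), -3043), Function('U')(-75)) = Add(Add(Add(-1092, Mul(42, Add(0, Mul(-1, 48)))), -3043), Add(-21, Mul(41, Pow(-75, -1)))) = Add(Add(Add(-1092, Mul(42, Add(0, -48))), -3043), Add(-21, Mul(41, Rational(-1, 75)))) = Add(Add(Add(-1092, Mul(42, -48)), -3043), Add(-21, Rational(-41, 75))) = Add(Add(Add(-1092, -2016), -3043), Rational(-1616, 75)) = Add(Add(-3108, -3043), Rational(-1616, 75)) = Add(-6151, Rational(-1616, 75)) = Rational(-462941, 75)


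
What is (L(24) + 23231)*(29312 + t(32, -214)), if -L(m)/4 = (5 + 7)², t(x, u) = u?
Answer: 659215190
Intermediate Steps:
L(m) = -576 (L(m) = -4*(5 + 7)² = -4*12² = -4*144 = -576)
(L(24) + 23231)*(29312 + t(32, -214)) = (-576 + 23231)*(29312 - 214) = 22655*29098 = 659215190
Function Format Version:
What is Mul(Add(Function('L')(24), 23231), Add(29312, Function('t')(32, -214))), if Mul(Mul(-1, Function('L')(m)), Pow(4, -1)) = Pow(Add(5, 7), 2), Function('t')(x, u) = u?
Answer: 659215190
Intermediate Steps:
Function('L')(m) = -576 (Function('L')(m) = Mul(-4, Pow(Add(5, 7), 2)) = Mul(-4, Pow(12, 2)) = Mul(-4, 144) = -576)
Mul(Add(Function('L')(24), 23231), Add(29312, Function('t')(32, -214))) = Mul(Add(-576, 23231), Add(29312, -214)) = Mul(22655, 29098) = 659215190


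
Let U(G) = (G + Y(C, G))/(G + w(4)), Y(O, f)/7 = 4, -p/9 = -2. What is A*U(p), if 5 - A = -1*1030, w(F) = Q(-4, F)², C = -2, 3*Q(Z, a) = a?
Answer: 214245/89 ≈ 2407.2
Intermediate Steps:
p = 18 (p = -9*(-2) = 18)
Q(Z, a) = a/3
Y(O, f) = 28 (Y(O, f) = 7*4 = 28)
w(F) = F²/9 (w(F) = (F/3)² = F²/9)
A = 1035 (A = 5 - (-1)*1030 = 5 - 1*(-1030) = 5 + 1030 = 1035)
U(G) = (28 + G)/(16/9 + G) (U(G) = (G + 28)/(G + (⅑)*4²) = (28 + G)/(G + (⅑)*16) = (28 + G)/(G + 16/9) = (28 + G)/(16/9 + G))
A*U(p) = 1035*(9*(28 + 18)/(16 + 9*18)) = 1035*(9*46/(16 + 162)) = 1035*(9*46/178) = 1035*(9*(1/178)*46) = 1035*(207/89) = 214245/89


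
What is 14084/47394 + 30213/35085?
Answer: 321008677/277136415 ≈ 1.1583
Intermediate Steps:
14084/47394 + 30213/35085 = 14084*(1/47394) + 30213*(1/35085) = 7042/23697 + 10071/11695 = 321008677/277136415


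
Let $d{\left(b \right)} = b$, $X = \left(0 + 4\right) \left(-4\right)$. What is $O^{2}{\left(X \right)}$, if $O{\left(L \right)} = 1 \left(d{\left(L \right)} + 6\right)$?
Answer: $100$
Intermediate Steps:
$X = -16$ ($X = 4 \left(-4\right) = -16$)
$O{\left(L \right)} = 6 + L$ ($O{\left(L \right)} = 1 \left(L + 6\right) = 1 \left(6 + L\right) = 6 + L$)
$O^{2}{\left(X \right)} = \left(6 - 16\right)^{2} = \left(-10\right)^{2} = 100$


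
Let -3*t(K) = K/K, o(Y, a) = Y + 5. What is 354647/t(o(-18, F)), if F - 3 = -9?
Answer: -1063941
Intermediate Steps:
F = -6 (F = 3 - 9 = -6)
o(Y, a) = 5 + Y
t(K) = -1/3 (t(K) = -K/(3*K) = -1/3*1 = -1/3)
354647/t(o(-18, F)) = 354647/(-1/3) = 354647*(-3) = -1063941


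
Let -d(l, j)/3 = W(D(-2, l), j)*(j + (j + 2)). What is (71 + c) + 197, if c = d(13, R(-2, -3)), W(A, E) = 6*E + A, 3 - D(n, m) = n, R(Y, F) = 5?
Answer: -992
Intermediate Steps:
D(n, m) = 3 - n
W(A, E) = A + 6*E
d(l, j) = -3*(2 + 2*j)*(5 + 6*j) (d(l, j) = -3*((3 - 1*(-2)) + 6*j)*(j + (j + 2)) = -3*((3 + 2) + 6*j)*(j + (2 + j)) = -3*(5 + 6*j)*(2 + 2*j) = -3*(2 + 2*j)*(5 + 6*j))
c = -1260 (c = -6*(1 + 5)*(5 + 6*5) = -6*6*(5 + 30) = -6*6*35 = -1260)
(71 + c) + 197 = (71 - 1260) + 197 = -1189 + 197 = -992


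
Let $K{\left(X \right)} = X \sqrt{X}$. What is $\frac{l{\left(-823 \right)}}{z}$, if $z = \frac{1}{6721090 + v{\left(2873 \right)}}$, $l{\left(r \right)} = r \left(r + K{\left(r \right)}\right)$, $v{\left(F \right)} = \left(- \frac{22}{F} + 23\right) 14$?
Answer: $\frac{13079640473921072}{2873} + \frac{13079640473921072 i \sqrt{823}}{2873} \approx 4.5526 \cdot 10^{12} + 1.3061 \cdot 10^{14} i$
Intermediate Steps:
$K{\left(X \right)} = X^{\frac{3}{2}}$
$v{\left(F \right)} = 322 - \frac{308}{F}$ ($v{\left(F \right)} = \left(23 - \frac{22}{F}\right) 14 = 322 - \frac{308}{F}$)
$l{\left(r \right)} = r \left(r + r^{\frac{3}{2}}\right)$
$z = \frac{2873}{19310616368}$ ($z = \frac{1}{6721090 + \left(322 - \frac{308}{2873}\right)} = \frac{1}{6721090 + \frac{924798}{2873}} = \frac{1}{\frac{19310616368}{2873}} = \frac{2873}{19310616368} \approx 1.4878 \cdot 10^{-7}$)
$\frac{l{\left(-823 \right)}}{z} = \frac{\left(-823\right) \left(-823 + \left(-823\right)^{\frac{3}{2}}\right)}{\frac{2873}{19310616368}} = - 823 \left(-823 - 823 i \sqrt{823}\right) \frac{19310616368}{2873} = \left(677329 + 677329 i \sqrt{823}\right) \frac{19310616368}{2873} = \frac{13079640473921072}{2873} + \frac{13079640473921072 i \sqrt{823}}{2873}$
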